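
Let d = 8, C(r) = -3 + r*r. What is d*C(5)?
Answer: 176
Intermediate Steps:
C(r) = -3 + r²
d*C(5) = 8*(-3 + 5²) = 8*(-3 + 25) = 8*22 = 176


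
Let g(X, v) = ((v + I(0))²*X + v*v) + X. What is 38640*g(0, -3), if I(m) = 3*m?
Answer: 347760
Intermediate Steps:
g(X, v) = X + v² + X*v² (g(X, v) = ((v + 3*0)²*X + v*v) + X = ((v + 0)²*X + v²) + X = (v²*X + v²) + X = (X*v² + v²) + X = (v² + X*v²) + X = X + v² + X*v²)
38640*g(0, -3) = 38640*(0 + (-3)² + 0*(-3)²) = 38640*(0 + 9 + 0*9) = 38640*(0 + 9 + 0) = 38640*9 = 347760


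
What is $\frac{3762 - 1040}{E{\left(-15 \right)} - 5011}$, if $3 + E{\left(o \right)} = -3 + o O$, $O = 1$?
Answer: $- \frac{1361}{2516} \approx -0.54094$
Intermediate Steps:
$E{\left(o \right)} = -6 + o$ ($E{\left(o \right)} = -3 + \left(-3 + o 1\right) = -3 + \left(-3 + o\right) = -6 + o$)
$\frac{3762 - 1040}{E{\left(-15 \right)} - 5011} = \frac{3762 - 1040}{\left(-6 - 15\right) - 5011} = \frac{2722}{-21 - 5011} = \frac{2722}{-5032} = 2722 \left(- \frac{1}{5032}\right) = - \frac{1361}{2516}$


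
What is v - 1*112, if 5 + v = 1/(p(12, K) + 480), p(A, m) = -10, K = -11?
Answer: -54989/470 ≈ -117.00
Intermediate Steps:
v = -2349/470 (v = -5 + 1/(-10 + 480) = -5 + 1/470 = -2349/470 ≈ -4.9979)
v - 1*112 = -2349/470 - 1*112 = -2349/470 - 112 = -54989/470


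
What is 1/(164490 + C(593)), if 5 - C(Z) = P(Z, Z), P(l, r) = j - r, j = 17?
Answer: 1/165071 ≈ 6.0580e-6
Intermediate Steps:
P(l, r) = 17 - r
C(Z) = -12 + Z (C(Z) = 5 - (17 - Z) = 5 + (-17 + Z) = -12 + Z)
1/(164490 + C(593)) = 1/(164490 + (-12 + 593)) = 1/(164490 + 581) = 1/165071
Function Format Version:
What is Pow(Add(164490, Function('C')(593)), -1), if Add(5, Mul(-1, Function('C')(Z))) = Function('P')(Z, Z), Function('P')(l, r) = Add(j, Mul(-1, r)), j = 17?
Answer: Rational(1, 165071) ≈ 6.0580e-6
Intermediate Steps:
Function('P')(l, r) = Add(17, Mul(-1, r))
Function('C')(Z) = Add(-12, Z) (Function('C')(Z) = Add(5, Mul(-1, Add(17, Mul(-1, Z)))) = Add(5, Add(-17, Z)) = Add(-12, Z))
Pow(Add(164490, Function('C')(593)), -1) = Pow(Add(164490, Add(-12, 593)), -1) = Pow(Add(164490, 581), -1) = Pow(165071, -1) = Rational(1, 165071)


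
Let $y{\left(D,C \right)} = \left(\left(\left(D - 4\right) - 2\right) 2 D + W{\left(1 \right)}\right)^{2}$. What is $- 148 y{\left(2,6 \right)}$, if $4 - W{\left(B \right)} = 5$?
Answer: $-42772$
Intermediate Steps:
$W{\left(B \right)} = -1$ ($W{\left(B \right)} = 4 - 5 = -1$)
$y{\left(D,C \right)} = \left(-1 + D \left(-12 + 2 D\right)\right)^{2}$ ($y{\left(D,C \right)} = \left(\left(\left(D - 4\right) - 2\right) 2 D - 1\right)^{2} = \left(\left(\left(-4 + D\right) - 2\right) 2 D - 1\right)^{2} = \left(\left(-6 + D\right) 2 D - 1\right)^{2} = \left(\left(-12 + 2 D\right) D - 1\right)^{2} = \left(D \left(-12 + 2 D\right) - 1\right)^{2} = \left(-1 + D \left(-12 + 2 D\right)\right)^{2}$)
$- 148 y{\left(2,6 \right)} = - 148 \left(1 - 2 \cdot 2^{2} + 12 \cdot 2\right)^{2} = - 148 \left(1 - 8 + 24\right)^{2} = - 148 \cdot 17^{2} = \left(-148\right) 289 = -42772$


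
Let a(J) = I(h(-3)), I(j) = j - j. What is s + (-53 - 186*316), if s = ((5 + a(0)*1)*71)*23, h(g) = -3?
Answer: -50664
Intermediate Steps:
I(j) = 0
a(J) = 0
s = 8165 (s = ((5 + 0*1)*71)*23 = ((5 + 0)*71)*23 = (5*71)*23 = 355*23 = 8165)
s + (-53 - 186*316) = 8165 + (-53 - 186*316) = 8165 + (-53 - 58776) = 8165 - 58829 = -50664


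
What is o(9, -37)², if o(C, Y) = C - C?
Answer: 0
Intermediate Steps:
o(C, Y) = 0
o(9, -37)² = 0² = 0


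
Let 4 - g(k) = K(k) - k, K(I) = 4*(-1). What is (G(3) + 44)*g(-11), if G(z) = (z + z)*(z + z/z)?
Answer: -204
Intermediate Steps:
K(I) = -4
g(k) = 8 + k (g(k) = 4 - (-4 - k) = 4 + (4 + k) = 8 + k)
G(z) = 2*z*(1 + z) (G(z) = (2*z)*(z + 1) = (2*z)*(1 + z) = 2*z*(1 + z))
(G(3) + 44)*g(-11) = (2*3*(1 + 3) + 44)*(8 - 11) = (2*3*4 + 44)*(-3) = (24 + 44)*(-3) = 68*(-3) = -204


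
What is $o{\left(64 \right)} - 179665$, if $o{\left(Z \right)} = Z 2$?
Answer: $-179537$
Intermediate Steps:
$o{\left(Z \right)} = 2 Z$
$o{\left(64 \right)} - 179665 = 2 \cdot 64 - 179665 = 128 - 179665 = -179537$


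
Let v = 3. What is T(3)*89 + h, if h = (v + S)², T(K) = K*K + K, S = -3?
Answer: 1068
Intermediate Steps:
T(K) = K + K² (T(K) = K² + K = K + K²)
h = 0 (h = (3 - 3)² = 0² = 0)
T(3)*89 + h = (3*(1 + 3))*89 + 0 = (3*4)*89 + 0 = 12*89 + 0 = 1068 + 0 = 1068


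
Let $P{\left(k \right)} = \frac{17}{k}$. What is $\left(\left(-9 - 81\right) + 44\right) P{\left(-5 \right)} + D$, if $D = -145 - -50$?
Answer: $\frac{307}{5} \approx 61.4$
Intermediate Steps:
$D = -95$ ($D = -145 + 50 = -95$)
$\left(\left(-9 - 81\right) + 44\right) P{\left(-5 \right)} + D = \left(\left(-9 - 81\right) + 44\right) \frac{17}{-5} - 95 = \left(-90 + 44\right) 17 \left(- \frac{1}{5}\right) - 95 = \left(-46\right) \left(- \frac{17}{5}\right) - 95 = \frac{782}{5} - 95 = \frac{307}{5}$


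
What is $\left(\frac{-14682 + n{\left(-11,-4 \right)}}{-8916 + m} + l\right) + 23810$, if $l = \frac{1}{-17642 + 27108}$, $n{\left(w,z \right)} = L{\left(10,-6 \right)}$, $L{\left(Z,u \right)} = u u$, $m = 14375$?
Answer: $\frac{1230240592563}{51674894} \approx 23807.0$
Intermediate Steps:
$L{\left(Z,u \right)} = u^{2}$
$n{\left(w,z \right)} = 36$ ($n{\left(w,z \right)} = \left(-6\right)^{2} = 36$)
$l = \frac{1}{9466} \approx 0.00010564$
$\left(\frac{-14682 + n{\left(-11,-4 \right)}}{-8916 + m} + l\right) + 23810 = \left(\frac{-14682 + 36}{-8916 + 14375} + \frac{1}{9466}\right) + 23810 = \left(- \frac{14646}{5459} + \frac{1}{9466}\right) + 23810 = - \frac{138633577}{51674894} + 23810 = \frac{1230240592563}{51674894}$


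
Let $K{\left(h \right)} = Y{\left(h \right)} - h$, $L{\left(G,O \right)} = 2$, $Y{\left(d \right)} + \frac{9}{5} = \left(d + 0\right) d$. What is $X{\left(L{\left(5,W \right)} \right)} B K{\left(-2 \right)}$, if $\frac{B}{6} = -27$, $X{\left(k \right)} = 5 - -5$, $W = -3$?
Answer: $-6804$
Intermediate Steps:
$Y{\left(d \right)} = - \frac{9}{5} + d^{2}$ ($Y{\left(d \right)} = - \frac{9}{5} + \left(d + 0\right) d = - \frac{9}{5} + d d = - \frac{9}{5} + d^{2}$)
$X{\left(k \right)} = 10$ ($X{\left(k \right)} = 5 + 5 = 10$)
$B = -162$ ($B = 6 \left(-27\right) = -162$)
$K{\left(h \right)} = - \frac{9}{5} + h^{2} - h$ ($K{\left(h \right)} = \left(- \frac{9}{5} + h^{2}\right) - h = - \frac{9}{5} + h^{2} - h$)
$X{\left(L{\left(5,W \right)} \right)} B K{\left(-2 \right)} = 10 \left(-162\right) \left(- \frac{9}{5} + \left(-2\right)^{2} - -2\right) = - 1620 \left(- \frac{9}{5} + 4 + 2\right) = \left(-1620\right) \frac{21}{5} = -6804$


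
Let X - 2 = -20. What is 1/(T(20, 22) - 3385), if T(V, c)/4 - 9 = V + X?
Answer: -1/3341 ≈ -0.00029931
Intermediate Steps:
X = -18 (X = 2 - 20 = -18)
T(V, c) = -36 + 4*V (T(V, c) = 36 + 4*(V - 18) = 36 + 4*(-18 + V) = 36 + (-72 + 4*V) = -36 + 4*V)
1/(T(20, 22) - 3385) = 1/((-36 + 4*20) - 3385) = 1/((-36 + 80) - 3385) = 1/(44 - 3385) = 1/(-3341) = -1/3341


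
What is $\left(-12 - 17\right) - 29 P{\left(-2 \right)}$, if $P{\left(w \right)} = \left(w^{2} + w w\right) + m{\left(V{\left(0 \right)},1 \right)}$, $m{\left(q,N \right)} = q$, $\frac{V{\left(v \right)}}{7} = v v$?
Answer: $-261$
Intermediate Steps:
$V{\left(v \right)} = 7 v^{2}$ ($V{\left(v \right)} = 7 v v = 7 v^{2}$)
$P{\left(w \right)} = 2 w^{2}$ ($P{\left(w \right)} = \left(w^{2} + w w\right) + 7 \cdot 0^{2} = \left(w^{2} + w^{2}\right) + 7 \cdot 0 = 2 w^{2} + 0 = 2 w^{2}$)
$\left(-12 - 17\right) - 29 P{\left(-2 \right)} = \left(-12 - 17\right) - 29 \cdot 2 \left(-2\right)^{2} = -29 - 29 \cdot 2 \cdot 4 = -29 - 232 = -261$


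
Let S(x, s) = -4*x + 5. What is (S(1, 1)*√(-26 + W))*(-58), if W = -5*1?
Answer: -58*I*√31 ≈ -322.93*I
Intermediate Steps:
S(x, s) = 5 - 4*x
W = -5
(S(1, 1)*√(-26 + W))*(-58) = ((5 - 4*1)*√(-26 - 5))*(-58) = ((5 - 4)*√(-31))*(-58) = (1*(I*√31))*(-58) = (I*√31)*(-58) = -58*I*√31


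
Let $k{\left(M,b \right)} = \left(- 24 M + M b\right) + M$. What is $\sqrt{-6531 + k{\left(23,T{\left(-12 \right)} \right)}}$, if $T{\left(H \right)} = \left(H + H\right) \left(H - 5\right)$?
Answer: $2 \sqrt{581} \approx 48.208$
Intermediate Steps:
$T{\left(H \right)} = 2 H \left(-5 + H\right)$
$k{\left(M,b \right)} = - 23 M + M b$
$\sqrt{-6531 + k{\left(23,T{\left(-12 \right)} \right)}} = \sqrt{-6531 + 23 \left(-23 + 2 \left(-12\right) \left(-5 - 12\right)\right)} = \sqrt{-6531 + 23 \left(-23 + 2 \left(-12\right) \left(-17\right)\right)} = \sqrt{-6531 + 23 \left(-23 + 408\right)} = \sqrt{-6531 + 23 \cdot 385} = \sqrt{-6531 + 8855} = \sqrt{2324} = 2 \sqrt{581}$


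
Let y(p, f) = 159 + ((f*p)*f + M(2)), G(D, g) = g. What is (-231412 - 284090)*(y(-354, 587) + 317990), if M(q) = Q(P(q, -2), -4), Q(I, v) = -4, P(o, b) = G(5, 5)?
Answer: 62715602674062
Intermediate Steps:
P(o, b) = 5
M(q) = -4
y(p, f) = 155 + p*f² (y(p, f) = 159 + ((f*p)*f - 4) = 159 + (p*f² - 4) = 159 + (-4 + p*f²) = 155 + p*f²)
(-231412 - 284090)*(y(-354, 587) + 317990) = (-231412 - 284090)*((155 - 354*587²) + 317990) = -515502*((155 - 354*344569) + 317990) = -515502*((155 - 121977426) + 317990) = -515502*(-121977271 + 317990) = -515502*(-121659281) = 62715602674062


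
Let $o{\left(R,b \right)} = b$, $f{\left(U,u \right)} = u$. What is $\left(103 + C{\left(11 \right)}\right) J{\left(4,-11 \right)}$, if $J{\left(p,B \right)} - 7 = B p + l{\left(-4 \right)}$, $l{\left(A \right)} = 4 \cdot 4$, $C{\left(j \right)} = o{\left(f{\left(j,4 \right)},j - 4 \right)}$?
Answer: $-2310$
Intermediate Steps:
$C{\left(j \right)} = -4 + j$ ($C{\left(j \right)} = j - 4 = -4 + j$)
$l{\left(A \right)} = 16$
$J{\left(p,B \right)} = 23 + B p$ ($J{\left(p,B \right)} = 7 + \left(B p + 16\right) = 7 + \left(16 + B p\right) = 23 + B p$)
$\left(103 + C{\left(11 \right)}\right) J{\left(4,-11 \right)} = \left(103 + \left(-4 + 11\right)\right) \left(23 - 44\right) = \left(103 + 7\right) \left(23 - 44\right) = 110 \left(-21\right) = -2310$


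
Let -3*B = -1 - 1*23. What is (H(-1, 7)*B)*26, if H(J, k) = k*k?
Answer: 10192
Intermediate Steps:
H(J, k) = k²
B = 8 (B = -(-1 - 1*23)/3 = -(-1 - 23)/3 = -⅓*(-24) = 8)
(H(-1, 7)*B)*26 = (7²*8)*26 = (49*8)*26 = 392*26 = 10192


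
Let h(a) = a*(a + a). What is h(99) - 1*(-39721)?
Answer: 59323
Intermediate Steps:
h(a) = 2*a² (h(a) = a*(2*a) = 2*a²)
h(99) - 1*(-39721) = 2*99² - 1*(-39721) = 2*9801 + 39721 = 19602 + 39721 = 59323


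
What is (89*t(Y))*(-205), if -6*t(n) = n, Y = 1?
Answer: 18245/6 ≈ 3040.8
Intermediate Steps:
t(n) = -n/6
(89*t(Y))*(-205) = (89*(-⅙*1))*(-205) = (89*(-⅙))*(-205) = -89/6*(-205) = 18245/6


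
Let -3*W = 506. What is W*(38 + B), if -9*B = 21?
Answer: -54142/9 ≈ -6015.8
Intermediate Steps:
B = -7/3 (B = -⅑*21 = -7/3 ≈ -2.3333)
W = -506/3 (W = -⅓*506 = -506/3 ≈ -168.67)
W*(38 + B) = -506*(38 - 7/3)/3 = -506/3*107/3 = -54142/9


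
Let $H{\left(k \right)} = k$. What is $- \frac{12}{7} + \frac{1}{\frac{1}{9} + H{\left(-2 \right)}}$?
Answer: $- \frac{267}{119} \approx -2.2437$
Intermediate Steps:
$- \frac{12}{7} + \frac{1}{\frac{1}{9} + H{\left(-2 \right)}} = - \frac{12}{7} + \frac{1}{\frac{1}{9} - 2} = \left(-12\right) \frac{1}{7} + \frac{1}{\frac{1}{9} - 2} = - \frac{12}{7} + \frac{1}{- \frac{17}{9}} = - \frac{12}{7} - \frac{9}{17} = - \frac{267}{119}$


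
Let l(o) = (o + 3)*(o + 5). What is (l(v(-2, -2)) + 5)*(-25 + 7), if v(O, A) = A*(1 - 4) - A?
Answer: -2664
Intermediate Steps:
v(O, A) = -4*A (v(O, A) = A*(-3) - A = -3*A - A = -4*A)
l(o) = (3 + o)*(5 + o)
(l(v(-2, -2)) + 5)*(-25 + 7) = ((15 + (-4*(-2))² + 8*(-4*(-2))) + 5)*(-25 + 7) = ((15 + 8² + 8*8) + 5)*(-18) = ((15 + 64 + 64) + 5)*(-18) = (143 + 5)*(-18) = 148*(-18) = -2664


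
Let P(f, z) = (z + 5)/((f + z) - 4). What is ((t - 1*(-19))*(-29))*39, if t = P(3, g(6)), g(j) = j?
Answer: -119886/5 ≈ -23977.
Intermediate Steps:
P(f, z) = (5 + z)/(-4 + f + z)
t = 11/5 (t = (5 + 6)/(-4 + 3 + 6) = 11/5 ≈ 2.2000)
((t - 1*(-19))*(-29))*39 = ((11/5 - 1*(-19))*(-29))*39 = ((11/5 + 19)*(-29))*39 = ((106/5)*(-29))*39 = -3074/5*39 = -119886/5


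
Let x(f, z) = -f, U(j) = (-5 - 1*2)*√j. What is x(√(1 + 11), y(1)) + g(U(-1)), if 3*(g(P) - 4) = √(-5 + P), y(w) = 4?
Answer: 4 - 2*√3 + √(-5 - 7*I)/3 ≈ 0.98326 - 0.8693*I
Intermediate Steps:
U(j) = -7*√j (U(j) = (-5 - 2)*√j = -7*√j)
g(P) = 4 + √(-5 + P)/3
x(√(1 + 11), y(1)) + g(U(-1)) = -√(1 + 11) + (4 + √(-5 - 7*I)/3) = -√12 + (4 + √(-5 - 7*I)/3) = -2*√3 + (4 + √(-5 - 7*I)/3) = 4 - 2*√3 + √(-5 - 7*I)/3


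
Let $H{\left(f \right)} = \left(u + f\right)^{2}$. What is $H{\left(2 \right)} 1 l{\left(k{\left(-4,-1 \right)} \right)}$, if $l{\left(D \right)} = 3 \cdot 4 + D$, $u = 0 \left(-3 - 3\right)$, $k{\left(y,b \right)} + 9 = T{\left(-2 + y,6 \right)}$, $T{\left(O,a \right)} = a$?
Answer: $36$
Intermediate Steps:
$k{\left(y,b \right)} = -3$ ($k{\left(y,b \right)} = -9 + 6 = -3$)
$u = 0$ ($u = 0 \left(-6\right) = 0$)
$l{\left(D \right)} = 12 + D$
$H{\left(f \right)} = f^{2}$ ($H{\left(f \right)} = \left(0 + f\right)^{2} = f^{2}$)
$H{\left(2 \right)} 1 l{\left(k{\left(-4,-1 \right)} \right)} = 2^{2} \cdot 1 \left(12 - 3\right) = 4 \cdot 1 \cdot 9 = 4 \cdot 9 = 36$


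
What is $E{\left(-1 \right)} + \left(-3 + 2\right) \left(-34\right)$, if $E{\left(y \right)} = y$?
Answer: $33$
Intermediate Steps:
$E{\left(-1 \right)} + \left(-3 + 2\right) \left(-34\right) = -1 + \left(-3 + 2\right) \left(-34\right) = -1 - -34 = -1 + 34 = 33$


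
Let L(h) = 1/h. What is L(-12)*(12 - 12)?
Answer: 0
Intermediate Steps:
L(-12)*(12 - 12) = (12 - 12)/(-12) = -1/12*0 = 0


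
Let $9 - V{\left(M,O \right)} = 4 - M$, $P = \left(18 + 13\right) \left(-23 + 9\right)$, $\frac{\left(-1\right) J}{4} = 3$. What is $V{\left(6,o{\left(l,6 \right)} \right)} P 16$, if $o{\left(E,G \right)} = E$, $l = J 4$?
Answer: $-76384$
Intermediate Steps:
$J = -12$ ($J = \left(-4\right) 3 = -12$)
$l = -48$ ($l = \left(-12\right) 4 = -48$)
$P = -434$ ($P = 31 \left(-14\right) = -434$)
$V{\left(M,O \right)} = 5 + M$ ($V{\left(M,O \right)} = 9 - \left(4 - M\right) = 9 + \left(-4 + M\right) = 5 + M$)
$V{\left(6,o{\left(l,6 \right)} \right)} P 16 = \left(5 + 6\right) \left(-434\right) 16 = 11 \left(-434\right) 16 = \left(-4774\right) 16 = -76384$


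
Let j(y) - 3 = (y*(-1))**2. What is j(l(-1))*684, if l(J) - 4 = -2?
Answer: 4788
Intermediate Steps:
l(J) = 2 (l(J) = 4 - 2 = 2)
j(y) = 3 + y**2 (j(y) = 3 + (y*(-1))**2 = 3 + (-y)**2 = 3 + y**2)
j(l(-1))*684 = (3 + 2**2)*684 = (3 + 4)*684 = 7*684 = 4788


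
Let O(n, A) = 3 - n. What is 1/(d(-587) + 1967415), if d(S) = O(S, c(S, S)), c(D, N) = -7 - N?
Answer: 1/1968005 ≈ 5.0813e-7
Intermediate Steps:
d(S) = 3 - S
1/(d(-587) + 1967415) = 1/((3 - 1*(-587)) + 1967415) = 1/((3 + 587) + 1967415) = 1/(590 + 1967415) = 1/1968005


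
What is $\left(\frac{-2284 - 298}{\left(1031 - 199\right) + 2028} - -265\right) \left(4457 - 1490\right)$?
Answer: $\frac{1120514253}{1430} \approx 7.8358 \cdot 10^{5}$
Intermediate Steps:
$\left(\frac{-2284 - 298}{\left(1031 - 199\right) + 2028} - -265\right) \left(4457 - 1490\right) = \left(- \frac{2582}{832 + 2028} + \left(285 - 20\right)\right) 2967 = \left(- \frac{2582}{2860} + 265\right) 2967 = \left(\left(-2582\right) \frac{1}{2860} + 265\right) 2967 = \left(- \frac{1291}{1430} + 265\right) 2967 = \frac{377659}{1430} \cdot 2967 = \frac{1120514253}{1430}$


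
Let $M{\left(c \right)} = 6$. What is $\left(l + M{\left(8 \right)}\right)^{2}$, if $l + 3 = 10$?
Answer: $169$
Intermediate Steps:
$l = 7$ ($l = -3 + 10 = 7$)
$\left(l + M{\left(8 \right)}\right)^{2} = \left(7 + 6\right)^{2} = 13^{2} = 169$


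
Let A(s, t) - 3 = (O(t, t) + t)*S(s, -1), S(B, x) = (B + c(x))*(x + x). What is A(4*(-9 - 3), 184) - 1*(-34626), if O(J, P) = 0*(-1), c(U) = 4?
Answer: 50821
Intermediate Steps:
O(J, P) = 0
S(B, x) = 2*x*(4 + B) (S(B, x) = (B + 4)*(x + x) = (4 + B)*(2*x) = 2*x*(4 + B))
A(s, t) = 3 + t*(-8 - 2*s) (A(s, t) = 3 + (0 + t)*(2*(-1)*(4 + s)) = 3 + t*(-8 - 2*s))
A(4*(-9 - 3), 184) - 1*(-34626) = (3 - 2*184*(4 + 4*(-9 - 3))) - 1*(-34626) = (3 - 2*184*(4 + 4*(-12))) + 34626 = (3 - 2*184*(4 - 48)) + 34626 = (3 - 2*184*(-44)) + 34626 = (3 + 16192) + 34626 = 16195 + 34626 = 50821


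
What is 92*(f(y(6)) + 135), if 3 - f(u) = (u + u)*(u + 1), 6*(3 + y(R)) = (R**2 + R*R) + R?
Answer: -7544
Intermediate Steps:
y(R) = -3 + R**2/3 + R/6 (y(R) = -3 + ((R**2 + R*R) + R)/6 = -3 + ((R**2 + R**2) + R)/6 = -3 + (2*R**2 + R)/6 = -3 + (R + 2*R**2)/6 = -3 + (R**2/3 + R/6) = -3 + R**2/3 + R/6)
f(u) = 3 - 2*u*(1 + u) (f(u) = 3 - (u + u)*(u + 1) = 3 - 2*u*(1 + u))
92*(f(y(6)) + 135) = 92*((3 - 2*(-3 + (1/3)*6**2 + (1/6)*6) - 2*(-3 + (1/3)*6**2 + (1/6)*6)**2) + 135) = 92*((3 - 2*(-3 + (1/3)*36 + 1) - 2*(-3 + (1/3)*36 + 1)**2) + 135) = 92*((3 - 2*(-3 + 12 + 1) - 2*(-3 + 12 + 1)**2) + 135) = 92*((3 - 2*10 - 2*10**2) + 135) = 92*((3 - 20 - 2*100) + 135) = 92*((3 - 20 - 200) + 135) = 92*(-217 + 135) = 92*(-82) = -7544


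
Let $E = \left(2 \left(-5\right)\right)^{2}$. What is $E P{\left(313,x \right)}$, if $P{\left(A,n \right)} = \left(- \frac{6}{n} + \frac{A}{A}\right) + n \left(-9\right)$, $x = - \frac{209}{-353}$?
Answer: $- \frac{106700600}{73777} \approx -1446.3$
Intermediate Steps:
$x = \frac{209}{353}$ ($x = \left(-209\right) \left(- \frac{1}{353}\right) = \frac{209}{353} \approx 0.59207$)
$P{\left(A,n \right)} = 1 - 9 n - \frac{6}{n}$ ($P{\left(A,n \right)} = \left(- \frac{6}{n} + 1\right) - 9 n = \left(1 - \frac{6}{n}\right) - 9 n = 1 - 9 n - \frac{6}{n}$)
$E = 100$ ($E = \left(-10\right)^{2} = 100$)
$E P{\left(313,x \right)} = 100 \left(1 - \frac{1881}{353} - \frac{6}{\frac{209}{353}}\right) = 100 \left(1 - \frac{1881}{353} - \frac{2118}{209}\right) = 100 \left(- \frac{1067006}{73777}\right) = - \frac{106700600}{73777}$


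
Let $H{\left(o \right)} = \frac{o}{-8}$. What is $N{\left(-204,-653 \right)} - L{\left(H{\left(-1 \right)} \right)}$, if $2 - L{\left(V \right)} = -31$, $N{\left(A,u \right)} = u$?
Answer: $-686$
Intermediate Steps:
$H{\left(o \right)} = - \frac{o}{8}$ ($H{\left(o \right)} = o \left(- \frac{1}{8}\right) = - \frac{o}{8}$)
$L{\left(V \right)} = 33$ ($L{\left(V \right)} = 2 - -31 = 2 + 31 = 33$)
$N{\left(-204,-653 \right)} - L{\left(H{\left(-1 \right)} \right)} = -653 - 33 = -686$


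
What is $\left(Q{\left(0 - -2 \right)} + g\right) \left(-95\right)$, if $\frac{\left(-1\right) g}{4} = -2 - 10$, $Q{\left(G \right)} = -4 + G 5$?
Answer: $-5130$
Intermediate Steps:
$Q{\left(G \right)} = -4 + 5 G$
$g = 48$ ($g = - 4 \left(-2 - 10\right) = \left(-4\right) \left(-12\right) = 48$)
$\left(Q{\left(0 - -2 \right)} + g\right) \left(-95\right) = \left(\left(-4 + 5 \left(0 - -2\right)\right) + 48\right) \left(-95\right) = \left(\left(-4 + 5 \left(0 + 2\right)\right) + 48\right) \left(-95\right) = \left(\left(-4 + 5 \cdot 2\right) + 48\right) \left(-95\right) = \left(\left(-4 + 10\right) + 48\right) \left(-95\right) = \left(6 + 48\right) \left(-95\right) = 54 \left(-95\right) = -5130$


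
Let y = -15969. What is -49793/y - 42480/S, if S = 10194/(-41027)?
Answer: 4638618552347/27131331 ≈ 1.7097e+5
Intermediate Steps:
S = -10194/41027 (S = 10194*(-1/41027) = -10194/41027 ≈ -0.24847)
-49793/y - 42480/S = -49793/(-15969) - 42480/(-10194/41027) = -49793*(-1/15969) - 42480*(-41027/10194) = 49793/15969 + 290471160/1699 = 4638618552347/27131331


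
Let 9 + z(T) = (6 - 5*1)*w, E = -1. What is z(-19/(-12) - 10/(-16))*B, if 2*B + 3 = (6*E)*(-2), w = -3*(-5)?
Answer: 27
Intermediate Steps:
w = 15
B = 9/2 (B = -3/2 + ((6*(-1))*(-2))/2 = -3/2 + (-6*(-2))/2 = -3/2 + (½)*12 = -3/2 + 6 = 9/2 ≈ 4.5000)
z(T) = 6 (z(T) = -9 + (6 - 5*1)*15 = -9 + (6 - 5)*15 = -9 + 1*15 = -9 + 15 = 6)
z(-19/(-12) - 10/(-16))*B = 6*(9/2) = 27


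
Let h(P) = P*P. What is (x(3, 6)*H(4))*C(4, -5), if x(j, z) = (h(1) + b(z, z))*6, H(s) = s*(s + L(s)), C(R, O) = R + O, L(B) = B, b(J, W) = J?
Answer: -1344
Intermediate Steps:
h(P) = P²
C(R, O) = O + R
H(s) = 2*s² (H(s) = s*(s + s) = s*(2*s) = 2*s²)
x(j, z) = 6 + 6*z (x(j, z) = (1² + z)*6 = (1 + z)*6 = 6 + 6*z)
(x(3, 6)*H(4))*C(4, -5) = ((6 + 6*6)*(2*4²))*(-5 + 4) = ((6 + 36)*(2*16))*(-1) = (42*32)*(-1) = 1344*(-1) = -1344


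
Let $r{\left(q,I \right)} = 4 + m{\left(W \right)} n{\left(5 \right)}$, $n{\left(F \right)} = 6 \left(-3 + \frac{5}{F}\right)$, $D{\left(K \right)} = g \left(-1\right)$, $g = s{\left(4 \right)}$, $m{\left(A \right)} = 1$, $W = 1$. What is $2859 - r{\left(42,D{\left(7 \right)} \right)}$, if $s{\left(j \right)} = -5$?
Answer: $2867$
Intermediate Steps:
$g = -5$
$D{\left(K \right)} = 5$ ($D{\left(K \right)} = \left(-5\right) \left(-1\right) = 5$)
$n{\left(F \right)} = -18 + \frac{30}{F}$
$r{\left(q,I \right)} = -8$ ($r{\left(q,I \right)} = 4 + 1 \left(-18 + \frac{30}{5}\right) = 4 + 1 \left(-18 + 30 \cdot \frac{1}{5}\right) = 4 + 1 \left(-18 + 6\right) = 4 + 1 \left(-12\right) = 4 - 12 = -8$)
$2859 - r{\left(42,D{\left(7 \right)} \right)} = 2859 - -8 = 2859 + 8 = 2867$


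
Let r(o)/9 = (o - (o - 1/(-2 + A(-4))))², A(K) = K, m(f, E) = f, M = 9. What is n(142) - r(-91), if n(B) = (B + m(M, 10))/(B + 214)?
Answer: 31/178 ≈ 0.17416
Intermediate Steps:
n(B) = (9 + B)/(214 + B) (n(B) = (B + 9)/(B + 214) = (9 + B)/(214 + B))
r(o) = ¼ (r(o) = 9*(o - (o - 1/(-2 - 4)))² = 9*(o - (o - 1/(-6)))² = 9*(o - (o - 1*(-⅙)))² = 9*(o - (o + ⅙))² = 9*(o - (⅙ + o))² = 9*(o + (-⅙ - o))² = 9*(-⅙)² = 9*(1/36) = ¼)
n(142) - r(-91) = (9 + 142)/(214 + 142) - 1*¼ = 151/356 - ¼ = 31/178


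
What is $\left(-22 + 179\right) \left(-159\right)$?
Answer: $-24963$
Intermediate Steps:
$\left(-22 + 179\right) \left(-159\right) = 157 \left(-159\right) = -24963$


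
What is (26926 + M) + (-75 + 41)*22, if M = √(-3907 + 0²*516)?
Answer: 26178 + I*√3907 ≈ 26178.0 + 62.506*I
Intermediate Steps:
M = I*√3907 (M = √(-3907 + 0*516) = √(-3907 + 0) = √(-3907) = I*√3907 ≈ 62.506*I)
(26926 + M) + (-75 + 41)*22 = (26926 + I*√3907) + (-75 + 41)*22 = (26926 + I*√3907) - 34*22 = (26926 + I*√3907) - 748 = 26178 + I*√3907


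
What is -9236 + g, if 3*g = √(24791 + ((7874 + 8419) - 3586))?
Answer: -9236 + √37498/3 ≈ -9171.5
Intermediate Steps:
g = √37498/3 (g = √(24791 + ((7874 + 8419) - 3586))/3 = √(24791 + (16293 - 3586))/3 = √(24791 + 12707)/3 = √37498/3 ≈ 64.548)
-9236 + g = -9236 + √37498/3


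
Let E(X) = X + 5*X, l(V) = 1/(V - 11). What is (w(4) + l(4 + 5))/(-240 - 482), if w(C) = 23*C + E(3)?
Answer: -219/1444 ≈ -0.15166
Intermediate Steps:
l(V) = 1/(-11 + V)
E(X) = 6*X
w(C) = 18 + 23*C (w(C) = 23*C + 6*3 = 23*C + 18 = 18 + 23*C)
(w(4) + l(4 + 5))/(-240 - 482) = ((18 + 23*4) + 1/(-11 + (4 + 5)))/(-240 - 482) = ((18 + 92) + 1/(-11 + 9))/(-722) = (110 + 1/(-2))*(-1/722) = (110 - 1/2)*(-1/722) = (219/2)*(-1/722) = -219/1444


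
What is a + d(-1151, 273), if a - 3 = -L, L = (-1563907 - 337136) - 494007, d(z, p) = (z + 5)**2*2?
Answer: 5021685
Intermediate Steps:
d(z, p) = 2*(5 + z)**2 (d(z, p) = (5 + z)**2*2 = 2*(5 + z)**2)
L = -2395050 (L = -1901043 - 494007 = -2395050)
a = 2395053 (a = 3 - 1*(-2395050) = 3 + 2395050 = 2395053)
a + d(-1151, 273) = 2395053 + 2*(5 - 1151)**2 = 2395053 + 2*(-1146)**2 = 2395053 + 2*1313316 = 2395053 + 2626632 = 5021685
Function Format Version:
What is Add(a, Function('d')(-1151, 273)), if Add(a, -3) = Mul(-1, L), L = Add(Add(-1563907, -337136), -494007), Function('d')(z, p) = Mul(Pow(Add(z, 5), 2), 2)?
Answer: 5021685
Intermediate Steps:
Function('d')(z, p) = Mul(2, Pow(Add(5, z), 2)) (Function('d')(z, p) = Mul(Pow(Add(5, z), 2), 2) = Mul(2, Pow(Add(5, z), 2)))
L = -2395050 (L = Add(-1901043, -494007) = -2395050)
a = 2395053 (a = Add(3, Mul(-1, -2395050)) = Add(3, 2395050) = 2395053)
Add(a, Function('d')(-1151, 273)) = Add(2395053, Mul(2, Pow(Add(5, -1151), 2))) = Add(2395053, Mul(2, Pow(-1146, 2))) = Add(2395053, Mul(2, 1313316)) = Add(2395053, 2626632) = 5021685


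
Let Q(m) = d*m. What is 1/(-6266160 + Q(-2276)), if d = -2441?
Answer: -1/710444 ≈ -1.4076e-6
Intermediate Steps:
Q(m) = -2441*m
1/(-6266160 + Q(-2276)) = 1/(-6266160 - 2441*(-2276)) = 1/(-6266160 + 5555716) = 1/(-710444) = -1/710444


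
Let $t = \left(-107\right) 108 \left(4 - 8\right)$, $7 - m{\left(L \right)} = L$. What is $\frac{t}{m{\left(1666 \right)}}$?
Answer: $- \frac{15408}{553} \approx -27.863$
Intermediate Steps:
$m{\left(L \right)} = 7 - L$
$t = 46224$ ($t = - 11556 \left(4 - 8\right) = \left(-11556\right) \left(-4\right) = 46224$)
$\frac{t}{m{\left(1666 \right)}} = \frac{46224}{7 - 1666} = \frac{46224}{-1659} = 46224 \left(- \frac{1}{1659}\right) = - \frac{15408}{553}$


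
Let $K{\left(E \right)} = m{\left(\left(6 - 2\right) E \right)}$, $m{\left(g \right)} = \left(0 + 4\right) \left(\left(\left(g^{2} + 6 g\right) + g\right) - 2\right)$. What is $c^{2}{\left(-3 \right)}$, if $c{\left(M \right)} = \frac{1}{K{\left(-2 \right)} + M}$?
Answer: $\frac{1}{441} \approx 0.0022676$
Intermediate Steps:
$m{\left(g \right)} = -8 + 4 g^{2} + 28 g$ ($m{\left(g \right)} = 4 \left(\left(g^{2} + 7 g\right) - 2\right) = 4 \left(-2 + g^{2} + 7 g\right) = -8 + 4 g^{2} + 28 g$)
$K{\left(E \right)} = -8 + 64 E^{2} + 112 E$ ($K{\left(E \right)} = -8 + 4 \left(\left(6 - 2\right) E\right)^{2} + 28 \left(6 - 2\right) E = -8 + 4 \left(4 E\right)^{2} + 28 \cdot 4 E = -8 + 4 \cdot 16 E^{2} + 112 E = -8 + 64 E^{2} + 112 E$)
$c{\left(M \right)} = \frac{1}{24 + M}$ ($c{\left(M \right)} = \frac{1}{\left(-8 + 64 \left(-2\right)^{2} + 112 \left(-2\right)\right) + M} = \frac{1}{\left(-8 + 64 \cdot 4 - 224\right) + M} = \frac{1}{\left(-8 + 256 - 224\right) + M} = \frac{1}{24 + M}$)
$c^{2}{\left(-3 \right)} = \left(\frac{1}{24 - 3}\right)^{2} = \left(\frac{1}{21}\right)^{2} = \frac{1}{441}$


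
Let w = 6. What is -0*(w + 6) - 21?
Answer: -21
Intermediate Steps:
-0*(w + 6) - 21 = -0*(6 + 6) - 21 = -0*12 - 21 = -17*0 - 21 = 0 - 21 = -21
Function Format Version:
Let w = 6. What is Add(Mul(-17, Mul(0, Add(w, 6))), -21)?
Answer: -21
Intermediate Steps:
Add(Mul(-17, Mul(0, Add(w, 6))), -21) = Add(Mul(-17, Mul(0, Add(6, 6))), -21) = Add(Mul(-17, Mul(0, 12)), -21) = Add(Mul(-17, 0), -21) = Add(0, -21) = -21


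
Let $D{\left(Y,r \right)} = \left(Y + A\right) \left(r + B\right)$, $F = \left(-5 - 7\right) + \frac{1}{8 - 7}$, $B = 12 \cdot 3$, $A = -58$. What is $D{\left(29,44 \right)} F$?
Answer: $25520$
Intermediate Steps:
$B = 36$
$F = -11$ ($F = -12 + 1^{-1} = -12 + 1 = -11$)
$D{\left(Y,r \right)} = \left(-58 + Y\right) \left(36 + r\right)$ ($D{\left(Y,r \right)} = \left(Y - 58\right) \left(r + 36\right) = \left(-58 + Y\right) \left(36 + r\right)$)
$D{\left(29,44 \right)} F = \left(-2088 - 2552 + 36 \cdot 29 + 29 \cdot 44\right) \left(-11\right) = \left(-2088 - 2552 + 1044 + 1276\right) \left(-11\right) = \left(-2320\right) \left(-11\right) = 25520$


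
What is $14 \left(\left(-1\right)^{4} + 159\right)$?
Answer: $2240$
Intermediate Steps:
$14 \left(\left(-1\right)^{4} + 159\right) = 14 \left(1 + 159\right) = 14 \cdot 160 = 2240$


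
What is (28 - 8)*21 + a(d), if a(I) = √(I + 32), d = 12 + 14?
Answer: 420 + √58 ≈ 427.62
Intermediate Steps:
d = 26
a(I) = √(32 + I)
(28 - 8)*21 + a(d) = (28 - 8)*21 + √(32 + 26) = 20*21 + √58 = 420 + √58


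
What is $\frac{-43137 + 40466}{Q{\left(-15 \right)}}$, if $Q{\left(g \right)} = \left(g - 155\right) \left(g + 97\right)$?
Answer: $\frac{2671}{13940} \approx 0.19161$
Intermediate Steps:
$Q{\left(g \right)} = \left(-155 + g\right) \left(97 + g\right)$
$\frac{-43137 + 40466}{Q{\left(-15 \right)}} = \frac{-43137 + 40466}{-15035 + \left(-15\right)^{2} - -870} = - \frac{2671}{-15035 + 225 + 870} = - \frac{2671}{-13940} = \left(-2671\right) \left(- \frac{1}{13940}\right) = \frac{2671}{13940}$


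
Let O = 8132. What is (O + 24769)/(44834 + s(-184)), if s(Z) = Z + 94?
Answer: 32901/44744 ≈ 0.73532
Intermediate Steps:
s(Z) = 94 + Z
(O + 24769)/(44834 + s(-184)) = (8132 + 24769)/(44834 + (94 - 184)) = 32901/(44834 - 90) = 32901/44744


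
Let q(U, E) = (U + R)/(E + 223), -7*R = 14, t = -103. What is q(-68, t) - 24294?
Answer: -291535/12 ≈ -24295.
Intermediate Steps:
R = -2 (R = -⅐*14 = -2)
q(U, E) = (-2 + U)/(223 + E) (q(U, E) = (U - 2)/(E + 223) = (-2 + U)/(223 + E))
q(-68, t) - 24294 = (-2 - 68)/(223 - 103) - 24294 = -70/120 - 24294 = (1/120)*(-70) - 24294 = -7/12 - 24294 = -291535/12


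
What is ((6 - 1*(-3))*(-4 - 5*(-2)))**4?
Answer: 8503056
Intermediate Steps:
((6 - 1*(-3))*(-4 - 5*(-2)))**4 = ((6 + 3)*(-4 + 10))**4 = (9*6)**4 = 54**4 = 8503056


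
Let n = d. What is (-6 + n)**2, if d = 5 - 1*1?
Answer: 4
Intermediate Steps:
d = 4 (d = 5 - 1 = 4)
n = 4
(-6 + n)**2 = (-6 + 4)**2 = (-2)**2 = 4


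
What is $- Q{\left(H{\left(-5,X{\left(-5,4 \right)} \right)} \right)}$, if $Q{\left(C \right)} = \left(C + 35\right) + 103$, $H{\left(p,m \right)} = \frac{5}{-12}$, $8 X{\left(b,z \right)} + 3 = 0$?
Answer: $- \frac{1651}{12} \approx -137.58$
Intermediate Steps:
$X{\left(b,z \right)} = - \frac{3}{8}$ ($X{\left(b,z \right)} = - \frac{3}{8} + \frac{1}{8} \cdot 0 = - \frac{3}{8} + 0 = - \frac{3}{8}$)
$H{\left(p,m \right)} = - \frac{5}{12}$ ($H{\left(p,m \right)} = 5 \left(- \frac{1}{12}\right) = - \frac{5}{12}$)
$Q{\left(C \right)} = 138 + C$ ($Q{\left(C \right)} = \left(35 + C\right) + 103 = 138 + C$)
$- Q{\left(H{\left(-5,X{\left(-5,4 \right)} \right)} \right)} = - (138 - \frac{5}{12}) = \left(-1\right) \frac{1651}{12} = - \frac{1651}{12}$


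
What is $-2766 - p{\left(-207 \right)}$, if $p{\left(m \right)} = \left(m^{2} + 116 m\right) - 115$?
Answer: $-21488$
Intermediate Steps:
$p{\left(m \right)} = -115 + m^{2} + 116 m$
$-2766 - p{\left(-207 \right)} = -2766 - \left(-115 + \left(-207\right)^{2} + 116 \left(-207\right)\right) = -2766 - \left(-115 + 42849 - 24012\right) = -2766 - 18722 = -21488$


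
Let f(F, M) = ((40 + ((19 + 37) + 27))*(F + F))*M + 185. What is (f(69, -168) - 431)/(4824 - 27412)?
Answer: 1425939/11294 ≈ 126.26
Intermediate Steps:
f(F, M) = 185 + 246*F*M (f(F, M) = ((40 + (56 + 27))*(2*F))*M + 185 = ((40 + 83)*(2*F))*M + 185 = (123*(2*F))*M + 185 = (246*F)*M + 185 = 246*F*M + 185 = 185 + 246*F*M)
(f(69, -168) - 431)/(4824 - 27412) = ((185 + 246*69*(-168)) - 431)/(4824 - 27412) = ((185 - 2851632) - 431)/(-22588) = (-2851447 - 431)*(-1/22588) = -2851878*(-1/22588) = 1425939/11294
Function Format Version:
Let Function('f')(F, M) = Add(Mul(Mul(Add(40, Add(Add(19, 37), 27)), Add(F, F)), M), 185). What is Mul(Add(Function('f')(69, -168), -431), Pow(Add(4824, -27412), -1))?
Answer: Rational(1425939, 11294) ≈ 126.26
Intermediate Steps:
Function('f')(F, M) = Add(185, Mul(246, F, M)) (Function('f')(F, M) = Add(Mul(Mul(Add(40, Add(56, 27)), Mul(2, F)), M), 185) = Add(Mul(Mul(Add(40, 83), Mul(2, F)), M), 185) = Add(Mul(Mul(123, Mul(2, F)), M), 185) = Add(Mul(Mul(246, F), M), 185) = Add(Mul(246, F, M), 185) = Add(185, Mul(246, F, M)))
Mul(Add(Function('f')(69, -168), -431), Pow(Add(4824, -27412), -1)) = Mul(Add(Add(185, Mul(246, 69, -168)), -431), Pow(Add(4824, -27412), -1)) = Mul(Add(Add(185, -2851632), -431), Pow(-22588, -1)) = Mul(Add(-2851447, -431), Rational(-1, 22588)) = Mul(-2851878, Rational(-1, 22588)) = Rational(1425939, 11294)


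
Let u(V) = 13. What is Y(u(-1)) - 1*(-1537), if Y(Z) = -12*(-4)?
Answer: 1585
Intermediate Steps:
Y(Z) = 48
Y(u(-1)) - 1*(-1537) = 48 - 1*(-1537) = 48 + 1537 = 1585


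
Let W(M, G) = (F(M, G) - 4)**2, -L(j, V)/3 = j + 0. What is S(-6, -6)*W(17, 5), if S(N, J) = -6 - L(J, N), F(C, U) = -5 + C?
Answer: -1536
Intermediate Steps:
L(j, V) = -3*j (L(j, V) = -3*(j + 0) = -3*j)
W(M, G) = (-9 + M)**2 (W(M, G) = ((-5 + M) - 4)**2 = (-9 + M)**2)
S(N, J) = -6 + 3*J (S(N, J) = -6 - (-3)*J = -6 + 3*J)
S(-6, -6)*W(17, 5) = (-6 + 3*(-6))*(-9 + 17)**2 = (-6 - 18)*8**2 = -24*64 = -1536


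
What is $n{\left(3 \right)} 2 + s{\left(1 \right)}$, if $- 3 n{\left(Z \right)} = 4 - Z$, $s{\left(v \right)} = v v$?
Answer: $\frac{1}{3} \approx 0.33333$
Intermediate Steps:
$s{\left(v \right)} = v^{2}$
$n{\left(Z \right)} = - \frac{4}{3} + \frac{Z}{3}$ ($n{\left(Z \right)} = - \frac{4 - Z}{3} = - \frac{4}{3} + \frac{Z}{3}$)
$n{\left(3 \right)} 2 + s{\left(1 \right)} = \left(- \frac{4}{3} + \frac{1}{3} \cdot 3\right) 2 + 1^{2} = \left(- \frac{4}{3} + 1\right) 2 + 1 = \left(- \frac{1}{3}\right) 2 + 1 = - \frac{2}{3} + 1 = \frac{1}{3}$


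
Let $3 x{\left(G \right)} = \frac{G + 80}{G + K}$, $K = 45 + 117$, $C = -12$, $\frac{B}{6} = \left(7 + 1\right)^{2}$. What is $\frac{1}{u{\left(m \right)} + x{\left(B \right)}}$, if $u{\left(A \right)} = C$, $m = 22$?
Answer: $- \frac{819}{9596} \approx -0.085348$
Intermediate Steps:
$B = 384$ ($B = 6 \left(7 + 1\right)^{2} = 6 \cdot 8^{2} = 6 \cdot 64 = 384$)
$K = 162$
$u{\left(A \right)} = -12$
$x{\left(G \right)} = \frac{80 + G}{3 \left(162 + G\right)}$ ($x{\left(G \right)} = \frac{\left(G + 80\right) \frac{1}{G + 162}}{3} = \frac{\left(80 + G\right) \frac{1}{162 + G}}{3} = \frac{\frac{1}{162 + G} \left(80 + G\right)}{3} = \frac{80 + G}{3 \left(162 + G\right)}$)
$\frac{1}{u{\left(m \right)} + x{\left(B \right)}} = \frac{1}{-12 + \frac{80 + 384}{3 \left(162 + 384\right)}} = \frac{1}{-12 + \frac{1}{3} \cdot \frac{1}{546} \cdot 464} = \frac{1}{-12 + \frac{232}{819}} = \frac{1}{- \frac{9596}{819}} = - \frac{819}{9596}$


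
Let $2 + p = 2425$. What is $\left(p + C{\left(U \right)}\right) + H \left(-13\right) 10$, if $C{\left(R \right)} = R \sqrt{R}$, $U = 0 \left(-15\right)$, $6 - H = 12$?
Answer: $3203$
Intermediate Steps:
$p = 2423$ ($p = -2 + 2425 = 2423$)
$H = -6$ ($H = 6 - 12 = -6$)
$U = 0$
$C{\left(R \right)} = R^{\frac{3}{2}}$
$\left(p + C{\left(U \right)}\right) + H \left(-13\right) 10 = \left(2423 + 0^{\frac{3}{2}}\right) + \left(-6\right) \left(-13\right) 10 = \left(2423 + 0\right) + 78 \cdot 10 = 2423 + 780 = 3203$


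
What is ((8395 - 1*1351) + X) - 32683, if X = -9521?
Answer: -35160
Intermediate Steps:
((8395 - 1*1351) + X) - 32683 = ((8395 - 1*1351) - 9521) - 32683 = ((8395 - 1351) - 9521) - 32683 = (7044 - 9521) - 32683 = -2477 - 32683 = -35160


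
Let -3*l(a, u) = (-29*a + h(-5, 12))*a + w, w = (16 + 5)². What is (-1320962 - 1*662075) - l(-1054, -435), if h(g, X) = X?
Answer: -38177882/3 ≈ -1.2726e+7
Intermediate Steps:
w = 441 (w = 21² = 441)
l(a, u) = -147 - a*(12 - 29*a)/3 (l(a, u) = -((-29*a + 12)*a + 441)/3 = -((12 - 29*a)*a + 441)/3 = -(a*(12 - 29*a) + 441)/3 = -(441 + a*(12 - 29*a))/3 = -147 - a*(12 - 29*a)/3)
(-1320962 - 1*662075) - l(-1054, -435) = (-1320962 - 1*662075) - (-147 - 4*(-1054) + (29/3)*(-1054)²) = (-1320962 - 662075) - (-147 + 4216 + (29/3)*1110916) = -1983037 - (-147 + 4216 + 32216564/3) = -1983037 - 1*32228771/3 = -1983037 - 32228771/3 = -38177882/3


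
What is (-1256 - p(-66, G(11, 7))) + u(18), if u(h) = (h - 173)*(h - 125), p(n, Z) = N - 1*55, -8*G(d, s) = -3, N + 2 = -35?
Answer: 15421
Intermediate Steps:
N = -37 (N = -2 - 35 = -37)
G(d, s) = 3/8 (G(d, s) = -⅛*(-3) = 3/8)
p(n, Z) = -92 (p(n, Z) = -37 - 1*55 = -37 - 55 = -92)
u(h) = (-173 + h)*(-125 + h)
(-1256 - p(-66, G(11, 7))) + u(18) = (-1256 - 1*(-92)) + (21625 + 18² - 298*18) = (-1256 + 92) + (21625 + 324 - 5364) = -1164 + 16585 = 15421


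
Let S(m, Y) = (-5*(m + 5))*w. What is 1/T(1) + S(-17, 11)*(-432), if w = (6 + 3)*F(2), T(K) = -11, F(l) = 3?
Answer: -7698241/11 ≈ -6.9984e+5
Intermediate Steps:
w = 27 (w = (6 + 3)*3 = 9*3 = 27)
S(m, Y) = -675 - 135*m (S(m, Y) = -5*(m + 5)*27 = -5*(5 + m)*27 = (-25 - 5*m)*27 = -675 - 135*m)
1/T(1) + S(-17, 11)*(-432) = 1/(-11) + (-675 - 135*(-17))*(-432) = -1/11 + (-675 + 2295)*(-432) = -1/11 + 1620*(-432) = -1/11 - 699840 = -7698241/11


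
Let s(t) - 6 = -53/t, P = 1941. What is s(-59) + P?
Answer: 114926/59 ≈ 1947.9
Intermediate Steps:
s(t) = 6 - 53/t
s(-59) + P = (6 - 53/(-59)) + 1941 = (6 - 53*(-1/59)) + 1941 = (6 + 53/59) + 1941 = 407/59 + 1941 = 114926/59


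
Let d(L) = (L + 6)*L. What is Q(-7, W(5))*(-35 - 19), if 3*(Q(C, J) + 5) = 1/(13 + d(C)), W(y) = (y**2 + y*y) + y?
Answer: 2691/10 ≈ 269.10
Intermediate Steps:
d(L) = L*(6 + L) (d(L) = (6 + L)*L = L*(6 + L))
W(y) = y + 2*y**2 (W(y) = (y**2 + y**2) + y = 2*y**2 + y = y + 2*y**2)
Q(C, J) = -5 + 1/(3*(13 + C*(6 + C)))
Q(-7, W(5))*(-35 - 19) = ((-194 - 15*(-7)*(6 - 7))/(3*(13 - 7*(6 - 7))))*(-35 - 19) = ((-194 - 15*(-7)*(-1))/(3*(13 - 7*(-1))))*(-54) = ((-194 - 105)/(3*(13 + 7)))*(-54) = ((1/3)*(-299)/20)*(-54) = ((1/3)*(1/20)*(-299))*(-54) = -299/60*(-54) = 2691/10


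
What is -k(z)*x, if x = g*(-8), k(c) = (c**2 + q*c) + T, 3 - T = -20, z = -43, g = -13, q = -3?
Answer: -208104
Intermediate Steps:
T = 23 (T = 3 - 1*(-20) = 3 + 20 = 23)
k(c) = 23 + c**2 - 3*c (k(c) = (c**2 - 3*c) + 23 = 23 + c**2 - 3*c)
x = 104 (x = -13*(-8) = 104)
-k(z)*x = -(23 + (-43)**2 - 3*(-43))*104 = -(23 + 1849 + 129)*104 = -2001*104 = -1*208104 = -208104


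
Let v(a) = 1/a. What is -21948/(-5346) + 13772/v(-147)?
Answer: -1803811586/891 ≈ -2.0245e+6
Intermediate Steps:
-21948/(-5346) + 13772/v(-147) = -21948/(-5346) + 13772/(1/(-147)) = -21948*(-1/5346) + 13772/(-1/147) = 3658/891 + 13772*(-147) = 3658/891 - 2024484 = -1803811586/891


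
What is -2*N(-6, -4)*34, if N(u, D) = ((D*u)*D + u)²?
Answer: -707472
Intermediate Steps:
N(u, D) = (u + u*D²)² (N(u, D) = (u*D² + u)² = (u + u*D²)²)
-2*N(-6, -4)*34 = -2*(-6)²*(1 + (-4)²)²*34 = -72*(1 + 16)²*34 = -72*17²*34 = -72*289*34 = -2*10404*34 = -20808*34 = -707472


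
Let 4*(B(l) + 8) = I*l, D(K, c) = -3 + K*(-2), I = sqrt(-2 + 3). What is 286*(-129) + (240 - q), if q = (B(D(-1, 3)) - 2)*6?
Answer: -73185/2 ≈ -36593.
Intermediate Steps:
I = 1 (I = sqrt(1) = 1)
D(K, c) = -3 - 2*K
B(l) = -8 + l/4 (B(l) = -8 + (1*l)/4 = -8 + l/4)
q = -123/2 (q = ((-8 + (-3 - 2*(-1))/4) - 2)*6 = ((-8 + (-3 + 2)/4) - 2)*6 = ((-8 + (1/4)*(-1)) - 2)*6 = ((-8 - 1/4) - 2)*6 = (-33/4 - 2)*6 = -41/4*6 = -123/2 ≈ -61.500)
286*(-129) + (240 - q) = 286*(-129) + (240 - 1*(-123/2)) = -36894 + (240 + 123/2) = -36894 + 603/2 = -73185/2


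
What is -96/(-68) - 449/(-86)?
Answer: 9697/1462 ≈ 6.6327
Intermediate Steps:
-96/(-68) - 449/(-86) = -96*(-1/68) - 449*(-1/86) = 24/17 + 449/86 = 9697/1462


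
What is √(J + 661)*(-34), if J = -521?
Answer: -68*√35 ≈ -402.29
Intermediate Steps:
√(J + 661)*(-34) = √(-521 + 661)*(-34) = √140*(-34) = (2*√35)*(-34) = -68*√35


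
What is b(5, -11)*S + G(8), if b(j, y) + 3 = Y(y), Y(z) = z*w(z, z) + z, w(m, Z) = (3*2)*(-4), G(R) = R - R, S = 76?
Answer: 19000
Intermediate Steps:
G(R) = 0
w(m, Z) = -24 (w(m, Z) = 6*(-4) = -24)
Y(z) = -23*z (Y(z) = z*(-24) + z = -24*z + z = -23*z)
b(j, y) = -3 - 23*y
b(5, -11)*S + G(8) = (-3 - 23*(-11))*76 + 0 = (-3 + 253)*76 + 0 = 250*76 + 0 = 19000 + 0 = 19000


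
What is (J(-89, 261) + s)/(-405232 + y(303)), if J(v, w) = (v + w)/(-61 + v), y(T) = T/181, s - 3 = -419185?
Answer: 5690411216/5501001675 ≈ 1.0344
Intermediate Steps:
s = -419182 (s = 3 - 419185 = -419182)
y(T) = T/181 (y(T) = T*(1/181) = T/181)
J(v, w) = (v + w)/(-61 + v)
(J(-89, 261) + s)/(-405232 + y(303)) = ((-89 + 261)/(-61 - 89) - 419182)/(-405232 + (1/181)*303) = (172/(-150) - 419182)/(-405232 + 303/181) = (-1/150*172 - 419182)/(-73346689/181) = (-86/75 - 419182)*(-181/73346689) = -31438736/75*(-181/73346689) = 5690411216/5501001675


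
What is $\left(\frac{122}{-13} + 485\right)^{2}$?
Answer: $\frac{38229489}{169} \approx 2.2621 \cdot 10^{5}$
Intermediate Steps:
$\left(\frac{122}{-13} + 485\right)^{2} = \left(122 \left(- \frac{1}{13}\right) + 485\right)^{2} = \left(- \frac{122}{13} + 485\right)^{2} = \left(\frac{6183}{13}\right)^{2} = \frac{38229489}{169}$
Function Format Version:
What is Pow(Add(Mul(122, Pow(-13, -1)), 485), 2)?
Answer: Rational(38229489, 169) ≈ 2.2621e+5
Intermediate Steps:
Pow(Add(Mul(122, Pow(-13, -1)), 485), 2) = Pow(Add(Mul(122, Rational(-1, 13)), 485), 2) = Pow(Add(Rational(-122, 13), 485), 2) = Pow(Rational(6183, 13), 2) = Rational(38229489, 169)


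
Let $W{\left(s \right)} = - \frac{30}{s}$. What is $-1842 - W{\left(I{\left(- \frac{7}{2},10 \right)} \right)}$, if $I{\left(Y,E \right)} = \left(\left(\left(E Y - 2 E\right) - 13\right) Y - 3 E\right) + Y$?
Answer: $- \frac{753318}{409} \approx -1841.9$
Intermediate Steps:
$I{\left(Y,E \right)} = Y - 3 E + Y \left(-13 - 2 E + E Y\right)$ ($I{\left(Y,E \right)} = \left(\left(\left(- 2 E + E Y\right) - 13\right) Y - 3 E\right) + Y = \left(\left(-13 - 2 E + E Y\right) Y - 3 E\right) + Y = \left(Y \left(-13 - 2 E + E Y\right) - 3 E\right) + Y = \left(- 3 E + Y \left(-13 - 2 E + E Y\right)\right) + Y = Y - 3 E + Y \left(-13 - 2 E + E Y\right)$)
$-1842 - W{\left(I{\left(- \frac{7}{2},10 \right)} \right)} = -1842 - - \frac{30}{- 12 \left(- \frac{7}{2}\right) - 30 + 10 \left(- \frac{7}{2}\right)^{2} - 20 \left(- \frac{7}{2}\right)} = -1842 - - \frac{30}{- 12 \left(\left(-7\right) \frac{1}{2}\right) - 30 + 10 \left(\left(-7\right) \frac{1}{2}\right)^{2} - 20 \left(\left(-7\right) \frac{1}{2}\right)} = -1842 - - \frac{30}{\left(-12\right) \left(- \frac{7}{2}\right) - 30 + 10 \left(- \frac{7}{2}\right)^{2} - 20 \left(- \frac{7}{2}\right)} = -1842 - - \frac{30}{42 - 30 + 10 \cdot \frac{49}{4} + 70} = -1842 - - \frac{30}{42 - 30 + \frac{245}{2} + 70} = -1842 - - \frac{30}{\frac{409}{2}} = -1842 - \left(-30\right) \frac{2}{409} = -1842 - - \frac{60}{409} = -1842 + \frac{60}{409} = - \frac{753318}{409}$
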